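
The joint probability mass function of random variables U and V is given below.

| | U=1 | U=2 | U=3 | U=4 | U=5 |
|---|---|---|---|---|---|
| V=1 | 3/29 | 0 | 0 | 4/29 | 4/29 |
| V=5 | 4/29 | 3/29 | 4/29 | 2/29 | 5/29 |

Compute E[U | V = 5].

55/18

P(V = 5) = 18/29.
Σ U·P over the event = 1·(4/29) + 2·(3/29) + 3·(4/29) + 4·(2/29) + 5·(5/29) = 55/29.
E[U | V = 5] = (55/29) / (18/29) = 55/18.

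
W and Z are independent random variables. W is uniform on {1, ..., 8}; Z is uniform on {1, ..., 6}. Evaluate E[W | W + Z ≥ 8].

160/27

P(W + Z ≥ 8) = 9/16.
Summing W·P(x,y) over outcomes with W + Z ≥ 8 gives 10/3.
E[W | W + Z ≥ 8] = (10/3) / (9/16) = 160/27.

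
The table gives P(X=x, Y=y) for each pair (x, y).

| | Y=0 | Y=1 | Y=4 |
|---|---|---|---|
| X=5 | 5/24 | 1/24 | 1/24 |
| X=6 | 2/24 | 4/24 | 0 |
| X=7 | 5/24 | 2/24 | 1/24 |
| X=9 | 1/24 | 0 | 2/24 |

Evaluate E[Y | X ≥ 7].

14/11

P(X ≥ 7) = 11/24.
Σ Y·P over the event = 0·(5/24) + 1·(2/24) + 4·(1/24) + 0·(1/24) + 4·(2/24) = 7/12.
E[Y | X ≥ 7] = (7/12) / (11/24) = 14/11.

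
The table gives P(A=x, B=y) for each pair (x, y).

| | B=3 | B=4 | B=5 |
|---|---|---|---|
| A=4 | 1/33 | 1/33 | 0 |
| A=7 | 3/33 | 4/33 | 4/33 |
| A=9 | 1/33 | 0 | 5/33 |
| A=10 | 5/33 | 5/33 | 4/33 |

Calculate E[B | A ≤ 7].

P(A ≤ 7) = 13/33.
Σ B·P over the event = 3·(1/33) + 4·(1/33) + 3·(3/33) + 4·(4/33) + 5·(4/33) = 52/33.
E[B | A ≤ 7] = (52/33) / (13/33) = 4.

4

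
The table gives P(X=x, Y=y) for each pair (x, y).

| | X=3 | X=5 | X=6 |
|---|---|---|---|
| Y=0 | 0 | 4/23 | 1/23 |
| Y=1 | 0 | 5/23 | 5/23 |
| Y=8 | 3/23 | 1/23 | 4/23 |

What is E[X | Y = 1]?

P(Y = 1) = 10/23.
Σ X·P over the event = 5·(5/23) + 6·(5/23) = 55/23.
E[X | Y = 1] = (55/23) / (10/23) = 11/2.

11/2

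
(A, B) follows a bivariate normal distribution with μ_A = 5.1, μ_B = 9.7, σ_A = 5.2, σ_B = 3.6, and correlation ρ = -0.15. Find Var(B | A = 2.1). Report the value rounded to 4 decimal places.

12.6684

Var(B | A=x) = (1 − ρ²)·σ_B².
Var(B | A=2.1) = (3.6)²·(1 − (-0.15)²) = 12.96·0.9775 = 12.6684.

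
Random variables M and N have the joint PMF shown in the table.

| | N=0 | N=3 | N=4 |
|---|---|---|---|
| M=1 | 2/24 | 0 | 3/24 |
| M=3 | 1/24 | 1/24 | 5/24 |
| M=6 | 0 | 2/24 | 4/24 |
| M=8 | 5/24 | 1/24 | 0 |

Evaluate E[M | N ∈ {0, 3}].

P(N ∈ {0, 3}) = 1/2.
Σ M·P over the event = 1·(2/24) + 3·(1/24) + 3·(1/24) + 6·(2/24) + 8·(5/24) + 8·(1/24) = 17/6.
E[M | N ∈ {0, 3}] = (17/6) / (1/2) = 17/3.

17/3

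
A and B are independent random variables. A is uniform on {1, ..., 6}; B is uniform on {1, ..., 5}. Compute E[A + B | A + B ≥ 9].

29/3

Outcomes with A + B ≥ 9: (4,5), (5,4), (5,5), (6,3), (6,4), (6,5), each with probability 1/30.
E[A + B | A + B ≥ 9] = (9 + 9 + 10 + 9 + 10 + 11) / 6 = 29/3.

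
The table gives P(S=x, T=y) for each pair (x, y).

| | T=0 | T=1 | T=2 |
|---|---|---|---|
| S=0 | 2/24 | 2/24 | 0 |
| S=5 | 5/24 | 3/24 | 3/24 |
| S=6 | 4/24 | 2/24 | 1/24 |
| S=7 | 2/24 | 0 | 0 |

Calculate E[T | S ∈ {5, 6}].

P(S ∈ {5, 6}) = 3/4.
Summing T·P(S=x,T=y) over the conditioning event gives 13/24.
E[T | S ∈ {5, 6}] = (13/24) / (3/4) = 13/18.

13/18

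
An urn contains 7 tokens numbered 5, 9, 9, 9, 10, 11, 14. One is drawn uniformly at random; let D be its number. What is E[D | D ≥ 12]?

14

P(D ≥ 12) = 1/7.
Σ over the event: 14·1/7 = 2.
E[D | D ≥ 12] = (2) / (1/7) = 14.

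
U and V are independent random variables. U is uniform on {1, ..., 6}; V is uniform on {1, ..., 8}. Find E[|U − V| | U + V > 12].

2

P(U + V > 12) = 1/16.
Summing |U−V|·P(x,y) over outcomes with U + V > 12 gives 1/8.
E[|U − V| | U + V > 12] = (1/8) / (1/16) = 2.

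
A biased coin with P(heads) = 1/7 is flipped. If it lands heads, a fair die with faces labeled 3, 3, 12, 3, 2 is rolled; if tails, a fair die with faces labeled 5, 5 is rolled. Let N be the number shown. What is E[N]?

E[N | heads] = (3+3+12+3+2)/5 = 23/5.
E[N | tails] = (5+5)/2 = 5.
E[N] = (1/7)·(23/5) + (6/7)·(5) = 173/35.

173/35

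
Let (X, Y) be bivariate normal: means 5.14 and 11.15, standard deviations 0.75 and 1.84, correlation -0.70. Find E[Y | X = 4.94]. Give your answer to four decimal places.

11.4935

For a bivariate normal, E[Y | X=x] = μ_Y + ρ·(σ_Y/σ_X)·(x − μ_X).
E[Y | X=4.94] = 11.15 + (-0.70)·(1.84/0.75)·(4.94 − (5.14)) = 11.15 + (-1.7173)·(-0.2) = 11.4935.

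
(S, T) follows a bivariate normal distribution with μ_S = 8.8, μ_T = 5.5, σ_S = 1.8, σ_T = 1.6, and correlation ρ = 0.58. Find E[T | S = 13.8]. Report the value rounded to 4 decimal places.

The regression of T on S has slope ρ·σ_T/σ_S and passes through (μ_S, μ_T).
E[T | S=13.8] = 5.5 + (0.58)·(1.6/1.8)·(13.8 − (8.8)) = 5.5 + (0.51556)·(5) = 8.0778.

8.0778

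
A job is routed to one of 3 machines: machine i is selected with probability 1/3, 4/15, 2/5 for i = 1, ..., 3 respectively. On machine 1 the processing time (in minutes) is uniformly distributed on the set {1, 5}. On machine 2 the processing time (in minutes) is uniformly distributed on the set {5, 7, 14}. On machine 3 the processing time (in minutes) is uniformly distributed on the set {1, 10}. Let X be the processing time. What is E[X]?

E[X | machine 1] = (1+5)/2 = 3.
E[X | machine 2] = (5+7+14)/3 = 26/3.
E[X | machine 3] = (1+10)/2 = 11/2.
E[X] = (1/3)·(3) + (4/15)·(26/3) + (2/5)·(11/2) = 248/45.

248/45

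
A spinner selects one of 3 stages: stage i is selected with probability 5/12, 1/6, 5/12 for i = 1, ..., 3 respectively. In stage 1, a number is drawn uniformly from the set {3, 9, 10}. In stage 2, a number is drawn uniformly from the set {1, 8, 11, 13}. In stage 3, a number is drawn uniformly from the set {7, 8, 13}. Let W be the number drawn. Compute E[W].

599/72

E[W | stage 1] = (3+9+10)/3 = 22/3.
E[W | stage 2] = (1+8+11+13)/4 = 33/4.
E[W | stage 3] = (7+8+13)/3 = 28/3.
E[W] = (5/12)·(22/3) + (1/6)·(33/4) + (5/12)·(28/3) = 599/72.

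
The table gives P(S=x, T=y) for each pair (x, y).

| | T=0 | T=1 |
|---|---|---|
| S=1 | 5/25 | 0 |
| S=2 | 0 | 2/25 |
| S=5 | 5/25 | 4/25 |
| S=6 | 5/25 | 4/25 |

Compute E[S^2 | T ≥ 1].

P(T ≥ 1) = 2/5.
Σ S^2·P over the event = 4·(2/25) + 25·(4/25) + 36·(4/25) = 252/25.
E[S^2 | T ≥ 1] = (252/25) / (2/5) = 126/5.

126/5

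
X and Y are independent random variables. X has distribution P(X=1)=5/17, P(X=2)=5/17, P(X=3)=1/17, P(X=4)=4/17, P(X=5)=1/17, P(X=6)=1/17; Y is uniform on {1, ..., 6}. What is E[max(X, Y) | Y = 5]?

P(Y = 5) = 1/6.
Summing max(X,Y)·P(x,y) over outcomes with Y = 5 gives 43/51.
E[max(X, Y) | Y = 5] = (43/51) / (1/6) = 86/17.

86/17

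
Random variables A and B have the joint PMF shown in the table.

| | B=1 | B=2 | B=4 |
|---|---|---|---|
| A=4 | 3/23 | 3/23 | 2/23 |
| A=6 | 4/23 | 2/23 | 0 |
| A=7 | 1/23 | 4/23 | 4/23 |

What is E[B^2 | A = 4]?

P(A = 4) = 8/23.
Σ B^2·P over the event = 1·(3/23) + 4·(3/23) + 16·(2/23) = 47/23.
E[B^2 | A = 4] = (47/23) / (8/23) = 47/8.

47/8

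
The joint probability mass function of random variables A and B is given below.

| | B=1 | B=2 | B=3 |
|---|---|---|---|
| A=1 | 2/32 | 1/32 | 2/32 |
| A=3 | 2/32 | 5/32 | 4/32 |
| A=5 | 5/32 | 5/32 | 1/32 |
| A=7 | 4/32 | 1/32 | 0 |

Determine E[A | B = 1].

P(B = 1) = 13/32.
Σ A·P over the event = 1·(2/32) + 3·(2/32) + 5·(5/32) + 7·(4/32) = 61/32.
E[A | B = 1] = (61/32) / (13/32) = 61/13.

61/13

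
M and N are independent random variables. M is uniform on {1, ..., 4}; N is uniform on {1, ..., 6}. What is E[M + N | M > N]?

5

P(M > N) = 1/4.
Summing (M+N)·P(x,y) over outcomes with M > N gives 5/4.
E[M + N | M > N] = (5/4) / (1/4) = 5.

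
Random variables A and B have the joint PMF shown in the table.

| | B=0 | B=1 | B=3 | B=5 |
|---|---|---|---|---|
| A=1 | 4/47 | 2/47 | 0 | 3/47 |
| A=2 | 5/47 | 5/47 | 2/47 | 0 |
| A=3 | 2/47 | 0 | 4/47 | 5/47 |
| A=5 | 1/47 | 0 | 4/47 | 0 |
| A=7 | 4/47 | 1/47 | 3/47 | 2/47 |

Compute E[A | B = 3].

P(B = 3) = 13/47.
Σ A·P over the event = 2·(2/47) + 3·(4/47) + 5·(4/47) + 7·(3/47) = 57/47.
E[A | B = 3] = (57/47) / (13/47) = 57/13.

57/13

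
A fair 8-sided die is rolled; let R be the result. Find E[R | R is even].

Given R is even, R is equally likely to be any of {2, 4, 6, 8}.
E[R | R is even] = (2 + 4 + 6 + 8) / 4 = 5.

5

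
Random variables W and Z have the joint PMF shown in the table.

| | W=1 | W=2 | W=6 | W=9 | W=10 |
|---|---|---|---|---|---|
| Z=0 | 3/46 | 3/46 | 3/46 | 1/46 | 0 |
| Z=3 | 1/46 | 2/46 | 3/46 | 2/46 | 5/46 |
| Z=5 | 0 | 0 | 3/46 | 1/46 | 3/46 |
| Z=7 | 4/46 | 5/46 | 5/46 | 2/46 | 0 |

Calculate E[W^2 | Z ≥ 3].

P(Z ≥ 3) = 18/23.
Summing W^2·P(W=x,Z=y) over the conditioning event gives 817/23.
E[W^2 | Z ≥ 3] = (817/23) / (18/23) = 817/18.

817/18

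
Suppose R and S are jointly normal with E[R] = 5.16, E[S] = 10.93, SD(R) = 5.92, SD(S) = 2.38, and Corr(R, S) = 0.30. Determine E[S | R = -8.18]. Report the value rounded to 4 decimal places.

For a bivariate normal, E[S | R=x] = μ_S + ρ·(σ_S/σ_R)·(x − μ_R).
E[S | R=-8.18] = 10.93 + (0.30)·(2.38/5.92)·(-8.18 − (5.16)) = 10.93 + (0.12061)·(-13.34) = 9.3211.

9.3211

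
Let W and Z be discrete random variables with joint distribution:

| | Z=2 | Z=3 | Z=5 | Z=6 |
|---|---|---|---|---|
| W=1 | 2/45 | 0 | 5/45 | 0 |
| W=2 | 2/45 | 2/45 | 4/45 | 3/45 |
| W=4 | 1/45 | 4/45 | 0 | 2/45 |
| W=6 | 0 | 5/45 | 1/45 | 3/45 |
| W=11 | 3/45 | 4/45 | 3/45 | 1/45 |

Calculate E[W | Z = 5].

P(Z = 5) = 13/45.
Σ W·P over the event = 1·(5/45) + 2·(4/45) + 6·(1/45) + 11·(3/45) = 52/45.
E[W | Z = 5] = (52/45) / (13/45) = 4.

4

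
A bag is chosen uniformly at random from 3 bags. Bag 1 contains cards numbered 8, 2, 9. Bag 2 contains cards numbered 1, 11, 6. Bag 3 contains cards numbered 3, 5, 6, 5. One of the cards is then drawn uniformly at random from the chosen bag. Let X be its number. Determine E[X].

205/36

E[X | bag 1] = (8+2+9)/3 = 19/3.
E[X | bag 2] = (1+11+6)/3 = 6.
E[X | bag 3] = (3+5+6+5)/4 = 19/4.
By the law of total expectation,
E[X] = (1/3)·(19/3) + (1/3)·(6) + (1/3)·(19/4) = 205/36.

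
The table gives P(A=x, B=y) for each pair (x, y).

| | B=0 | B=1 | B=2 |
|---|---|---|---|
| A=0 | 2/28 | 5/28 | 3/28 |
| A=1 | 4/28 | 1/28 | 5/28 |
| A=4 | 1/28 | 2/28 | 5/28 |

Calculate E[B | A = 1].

11/10

P(A = 1) = 5/14.
Σ B·P over the event = 0·(4/28) + 1·(1/28) + 2·(5/28) = 11/28.
E[B | A = 1] = (11/28) / (5/14) = 11/10.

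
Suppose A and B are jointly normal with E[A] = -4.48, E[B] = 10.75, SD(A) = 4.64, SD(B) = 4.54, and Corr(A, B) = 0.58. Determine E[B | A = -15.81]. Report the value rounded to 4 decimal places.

For a bivariate normal, E[B | A=x] = μ_B + ρ·(σ_B/σ_A)·(x − μ_A).
E[B | A=-15.81] = 10.75 + (0.58)·(4.54/4.64)·(-15.81 − (-4.48)) = 10.75 + (0.5675)·(-11.33) = 4.3202.

4.3202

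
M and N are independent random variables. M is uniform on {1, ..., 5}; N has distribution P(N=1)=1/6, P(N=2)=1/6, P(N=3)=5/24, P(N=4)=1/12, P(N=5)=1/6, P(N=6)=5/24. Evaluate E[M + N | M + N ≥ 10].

P(M + N ≥ 10) = 7/60.
Summing (M+N)·P(x,y) over outcomes with M + N ≥ 10 gives 29/24.
E[M + N | M + N ≥ 10] = (29/24) / (7/60) = 145/14.

145/14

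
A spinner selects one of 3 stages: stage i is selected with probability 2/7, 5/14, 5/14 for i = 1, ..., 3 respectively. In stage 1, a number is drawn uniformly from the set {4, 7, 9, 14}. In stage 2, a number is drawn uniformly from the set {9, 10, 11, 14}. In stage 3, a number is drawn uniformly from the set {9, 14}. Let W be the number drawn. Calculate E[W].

E[W | stage 1] = (4+7+9+14)/4 = 17/2.
E[W | stage 2] = (9+10+11+14)/4 = 11.
E[W | stage 3] = (9+14)/2 = 23/2.
By the law of total expectation,
E[W] = (2/7)·(17/2) + (5/14)·(11) + (5/14)·(23/2) = 293/28.

293/28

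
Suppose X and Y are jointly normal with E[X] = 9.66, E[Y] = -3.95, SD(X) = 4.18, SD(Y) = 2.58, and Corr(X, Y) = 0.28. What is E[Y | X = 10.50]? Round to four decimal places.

-3.8048

For a bivariate normal, E[Y | X=x] = μ_Y + ρ·(σ_Y/σ_X)·(x − μ_X).
E[Y | X=10.50] = -3.95 + (0.28)·(2.58/4.18)·(10.50 − (9.66)) = -3.95 + (0.17282)·(0.84) = -3.8048.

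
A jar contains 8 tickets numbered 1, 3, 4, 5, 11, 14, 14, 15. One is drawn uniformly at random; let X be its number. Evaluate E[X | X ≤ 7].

13/4

P(X ≤ 7) = 1/2.
Σ over the event: 1·1/8 + 3·1/8 + 4·1/8 + 5·1/8 = 13/8.
E[X | X ≤ 7] = (13/8) / (1/2) = 13/4.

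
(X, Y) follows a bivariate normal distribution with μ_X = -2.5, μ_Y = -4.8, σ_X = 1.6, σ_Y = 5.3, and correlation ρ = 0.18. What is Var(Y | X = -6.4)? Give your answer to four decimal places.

The conditional variance in a bivariate normal is σ_Y²(1 − ρ²), independent of x.
Var(Y | X=-6.4) = (5.3)²·(1 − (0.18)²) = 28.09·0.9676 = 27.1799.

27.1799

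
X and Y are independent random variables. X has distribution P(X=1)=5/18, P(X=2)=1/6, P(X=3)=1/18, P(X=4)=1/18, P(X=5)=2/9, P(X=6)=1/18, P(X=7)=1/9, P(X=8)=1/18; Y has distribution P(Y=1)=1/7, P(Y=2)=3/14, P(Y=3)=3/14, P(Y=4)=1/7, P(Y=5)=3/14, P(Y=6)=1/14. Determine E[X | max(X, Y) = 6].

61/14

P(max(X, Y) = 6) = 1/9.
Summing X·P(x,y) over outcomes with max(X, Y) = 6 gives 61/126.
E[X | max(X, Y) = 6] = (61/126) / (1/9) = 61/14.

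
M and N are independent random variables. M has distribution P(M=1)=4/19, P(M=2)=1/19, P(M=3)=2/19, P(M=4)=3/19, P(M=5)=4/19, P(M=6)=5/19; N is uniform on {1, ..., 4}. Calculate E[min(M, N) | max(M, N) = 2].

7/6

P(max(M, N) = 2) = 3/38.
Summing min(M,N)·P(x,y) over outcomes with max(M, N) = 2 gives 7/76.
E[min(M, N) | max(M, N) = 2] = (7/76) / (3/38) = 7/6.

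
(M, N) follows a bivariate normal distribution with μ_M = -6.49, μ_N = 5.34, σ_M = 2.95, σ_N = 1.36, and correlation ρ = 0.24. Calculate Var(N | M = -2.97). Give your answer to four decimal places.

Var(N | M=x) = (1 − ρ²)·σ_N².
Var(N | M=-2.97) = (1.36)²·(1 − (0.24)²) = 1.8496·0.9424 = 1.7431.

1.7431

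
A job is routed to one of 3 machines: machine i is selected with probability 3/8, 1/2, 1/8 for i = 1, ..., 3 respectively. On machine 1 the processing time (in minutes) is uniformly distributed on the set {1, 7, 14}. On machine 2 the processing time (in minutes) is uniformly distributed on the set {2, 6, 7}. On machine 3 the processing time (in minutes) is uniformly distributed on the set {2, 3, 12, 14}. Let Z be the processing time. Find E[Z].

199/32

E[Z | machine 1] = (1+7+14)/3 = 22/3.
E[Z | machine 2] = (2+6+7)/3 = 5.
E[Z | machine 3] = (2+3+12+14)/4 = 31/4.
E[Z] = (3/8)·(22/3) + (1/2)·(5) + (1/8)·(31/4) = 199/32.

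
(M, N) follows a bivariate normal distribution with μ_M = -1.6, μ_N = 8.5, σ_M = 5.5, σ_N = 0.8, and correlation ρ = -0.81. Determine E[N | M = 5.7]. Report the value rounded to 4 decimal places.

7.6399

For a bivariate normal, E[N | M=x] = μ_N + ρ·(σ_N/σ_M)·(x − μ_M).
E[N | M=5.7] = 8.5 + (-0.81)·(0.8/5.5)·(5.7 − (-1.6)) = 8.5 + (-0.11782)·(7.3) = 7.6399.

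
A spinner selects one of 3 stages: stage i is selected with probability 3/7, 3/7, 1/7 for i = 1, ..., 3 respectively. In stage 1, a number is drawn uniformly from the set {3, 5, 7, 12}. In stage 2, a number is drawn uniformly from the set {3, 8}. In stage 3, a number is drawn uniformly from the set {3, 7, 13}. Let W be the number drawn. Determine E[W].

533/84

E[W | stage 1] = (3+5+7+12)/4 = 27/4.
E[W | stage 2] = (3+8)/2 = 11/2.
E[W | stage 3] = (3+7+13)/3 = 23/3.
By the law of total expectation,
E[W] = (3/7)·(27/4) + (3/7)·(11/2) + (1/7)·(23/3) = 533/84.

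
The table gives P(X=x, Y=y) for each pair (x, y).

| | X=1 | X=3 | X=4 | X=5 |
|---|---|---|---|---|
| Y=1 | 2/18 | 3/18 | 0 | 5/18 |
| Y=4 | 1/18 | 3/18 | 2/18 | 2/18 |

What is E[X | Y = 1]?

18/5

P(Y = 1) = 5/9.
Σ X·P over the event = 1·(2/18) + 3·(3/18) + 5·(5/18) = 2.
E[X | Y = 1] = (2) / (5/9) = 18/5.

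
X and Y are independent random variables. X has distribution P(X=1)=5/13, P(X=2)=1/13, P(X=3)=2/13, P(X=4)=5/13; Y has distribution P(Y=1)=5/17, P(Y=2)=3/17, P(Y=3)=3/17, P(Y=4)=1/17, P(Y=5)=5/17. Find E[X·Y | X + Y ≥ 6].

1291/109

P(X + Y ≥ 6) = 109/221.
Summing XY·P(x,y) over outcomes with X + Y ≥ 6 gives 1291/221.
E[X·Y | X + Y ≥ 6] = (1291/221) / (109/221) = 1291/109.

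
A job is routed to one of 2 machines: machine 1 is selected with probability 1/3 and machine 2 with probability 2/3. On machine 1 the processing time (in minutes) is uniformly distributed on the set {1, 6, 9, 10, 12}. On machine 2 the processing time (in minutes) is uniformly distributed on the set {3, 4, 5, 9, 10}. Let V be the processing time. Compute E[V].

E[V | machine 1] = (1+6+9+10+12)/5 = 38/5.
E[V | machine 2] = (3+4+5+9+10)/5 = 31/5.
E[V] = (1/3)·(38/5) + (2/3)·(31/5) = 20/3.

20/3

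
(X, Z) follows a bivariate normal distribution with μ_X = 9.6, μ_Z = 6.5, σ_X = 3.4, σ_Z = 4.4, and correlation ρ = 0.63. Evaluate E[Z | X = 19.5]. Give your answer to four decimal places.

E[Z | X=x] = μ_Z + ρ(σ_Z/σ_X)(x − μ_X) for jointly normal variables.
E[Z | X=19.5] = 6.5 + (0.63)·(4.4/3.4)·(19.5 − (9.6)) = 6.5 + (0.81529)·(9.9) = 14.5714.

14.5714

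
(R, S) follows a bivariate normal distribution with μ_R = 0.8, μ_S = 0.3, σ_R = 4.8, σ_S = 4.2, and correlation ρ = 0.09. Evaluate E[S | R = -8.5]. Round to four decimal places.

-0.4324

E[S | R=x] = μ_S + ρ(σ_S/σ_R)(x − μ_R) for jointly normal variables.
E[S | R=-8.5] = 0.3 + (0.09)·(4.2/4.8)·(-8.5 − (0.8)) = 0.3 + (0.07875)·(-9.3) = -0.4324.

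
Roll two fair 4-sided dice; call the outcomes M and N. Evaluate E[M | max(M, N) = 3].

12/5

Outcomes with max(M, N) = 3: (1,3), (2,3), (3,1), (3,2), (3,3), each with probability 1/16.
E[M | max(M, N) = 3] = (1 + 2 + 3 + 3 + 3) / 5 = 12/5.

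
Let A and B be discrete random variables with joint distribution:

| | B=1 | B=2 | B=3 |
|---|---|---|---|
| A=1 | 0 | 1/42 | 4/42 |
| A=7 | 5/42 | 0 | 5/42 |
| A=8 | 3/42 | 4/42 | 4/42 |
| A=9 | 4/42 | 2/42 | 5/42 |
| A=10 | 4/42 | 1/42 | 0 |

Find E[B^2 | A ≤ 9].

P(A ≤ 9) = 37/42.
Summing B^2·P(A=x,B=y) over the conditioning event gives 101/21.
E[B^2 | A ≤ 9] = (101/21) / (37/42) = 202/37.

202/37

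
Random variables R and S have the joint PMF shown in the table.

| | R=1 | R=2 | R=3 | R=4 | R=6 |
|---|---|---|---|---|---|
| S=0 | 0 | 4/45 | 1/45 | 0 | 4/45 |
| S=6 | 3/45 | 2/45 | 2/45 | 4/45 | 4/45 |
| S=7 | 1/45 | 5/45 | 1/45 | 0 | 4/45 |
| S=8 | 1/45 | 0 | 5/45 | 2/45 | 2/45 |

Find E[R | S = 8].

P(S = 8) = 2/9.
Summing R·P(R=x,S=y) over the conditioning event gives 4/5.
E[R | S = 8] = (4/5) / (2/9) = 18/5.

18/5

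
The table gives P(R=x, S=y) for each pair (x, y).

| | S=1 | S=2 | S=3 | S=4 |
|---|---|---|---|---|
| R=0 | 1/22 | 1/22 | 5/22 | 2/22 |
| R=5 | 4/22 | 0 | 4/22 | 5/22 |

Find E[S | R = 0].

P(R = 0) = 9/22.
Σ S·P over the event = 1·(1/22) + 2·(1/22) + 3·(5/22) + 4·(2/22) = 13/11.
E[S | R = 0] = (13/11) / (9/22) = 26/9.

26/9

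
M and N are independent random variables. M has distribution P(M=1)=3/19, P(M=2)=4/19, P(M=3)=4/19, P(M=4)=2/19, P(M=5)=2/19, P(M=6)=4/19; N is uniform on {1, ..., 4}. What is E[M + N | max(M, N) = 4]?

P(max(M, N) = 4) = 1/4.
Summing (M+N)·P(x,y) over outcomes with max(M, N) = 4 gives 119/76.
E[M + N | max(M, N) = 4] = (119/76) / (1/4) = 119/19.

119/19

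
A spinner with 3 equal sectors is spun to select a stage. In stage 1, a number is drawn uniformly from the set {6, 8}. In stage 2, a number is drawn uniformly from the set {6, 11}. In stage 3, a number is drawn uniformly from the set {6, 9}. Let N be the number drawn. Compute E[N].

23/3

E[N | stage 1] = (6+8)/2 = 7.
E[N | stage 2] = (6+11)/2 = 17/2.
E[N | stage 3] = (6+9)/2 = 15/2.
E[N] = (1/3)·(7) + (1/3)·(17/2) + (1/3)·(15/2) = 23/3.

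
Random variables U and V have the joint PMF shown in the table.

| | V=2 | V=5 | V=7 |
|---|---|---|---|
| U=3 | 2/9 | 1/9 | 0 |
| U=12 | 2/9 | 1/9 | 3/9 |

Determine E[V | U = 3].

3

P(U = 3) = 1/3.
Σ V·P over the event = 2·(2/9) + 5·(1/9) = 1.
E[V | U = 3] = (1) / (1/3) = 3.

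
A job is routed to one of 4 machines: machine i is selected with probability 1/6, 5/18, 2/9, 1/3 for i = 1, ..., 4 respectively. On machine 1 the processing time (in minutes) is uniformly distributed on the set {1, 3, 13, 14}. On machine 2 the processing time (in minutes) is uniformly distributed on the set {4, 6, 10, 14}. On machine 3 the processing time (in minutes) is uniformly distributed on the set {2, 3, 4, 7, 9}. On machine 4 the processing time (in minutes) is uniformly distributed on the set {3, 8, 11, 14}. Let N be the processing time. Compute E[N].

559/72

E[N | machine 1] = (1+3+13+14)/4 = 31/4.
E[N | machine 2] = (4+6+10+14)/4 = 17/2.
E[N | machine 3] = (2+3+4+7+9)/5 = 5.
E[N | machine 4] = (3+8+11+14)/4 = 9.
E[N] = (1/6)·(31/4) + (5/18)·(17/2) + (2/9)·(5) + (1/3)·(9) = 559/72.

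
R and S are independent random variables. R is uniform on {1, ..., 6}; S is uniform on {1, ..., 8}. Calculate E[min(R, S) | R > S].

7/3

P(R > S) = 5/16.
Summing min(R,S)·P(x,y) over outcomes with R > S gives 35/48.
E[min(R, S) | R > S] = (35/48) / (5/16) = 7/3.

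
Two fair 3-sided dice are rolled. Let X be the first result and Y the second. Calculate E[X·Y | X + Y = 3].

Outcomes with X + Y = 3: (1,2), (2,1), each with probability 1/9.
E[X·Y | X + Y = 3] = (2 + 2) / 2 = 2.

2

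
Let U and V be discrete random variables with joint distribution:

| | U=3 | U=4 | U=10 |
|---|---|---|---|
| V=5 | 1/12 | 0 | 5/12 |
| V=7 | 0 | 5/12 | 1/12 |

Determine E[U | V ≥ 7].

5

P(V ≥ 7) = 1/2.
Σ U·P over the event = 4·(5/12) + 10·(1/12) = 5/2.
E[U | V ≥ 7] = (5/2) / (1/2) = 5.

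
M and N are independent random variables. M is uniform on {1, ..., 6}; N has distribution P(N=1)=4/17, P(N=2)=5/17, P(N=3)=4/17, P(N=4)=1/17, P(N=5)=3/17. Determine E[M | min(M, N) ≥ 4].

P(min(M, N) ≥ 4) = 2/17.
Summing M·P(x,y) over outcomes with min(M, N) ≥ 4 gives 10/17.
E[M | min(M, N) ≥ 4] = (10/17) / (2/17) = 5.

5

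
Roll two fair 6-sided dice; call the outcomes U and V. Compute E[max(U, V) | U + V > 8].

57/10

P(U + V > 8) = 5/18.
Summing max(U,V)·P(x,y) over outcomes with U + V > 8 gives 19/12.
E[max(U, V) | U + V > 8] = (19/12) / (5/18) = 57/10.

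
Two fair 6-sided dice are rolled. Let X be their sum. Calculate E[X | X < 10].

94/15

P(X < 10) = 5/6.
Σ over the event: 2·1/36 + 3·1/18 + 4·1/12 + 5·1/9 + 6·5/36 + 7·1/6 + 8·5/36 + 9·1/9 = 47/9.
E[X | X < 10] = (47/9) / (5/6) = 94/15.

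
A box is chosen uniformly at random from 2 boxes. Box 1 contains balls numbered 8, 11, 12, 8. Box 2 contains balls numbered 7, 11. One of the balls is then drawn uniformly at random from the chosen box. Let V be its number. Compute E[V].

E[V | box 1] = (8+11+12+8)/4 = 39/4.
E[V | box 2] = (7+11)/2 = 9.
E[V] = (1/2)·(39/4) + (1/2)·(9) = 75/8.

75/8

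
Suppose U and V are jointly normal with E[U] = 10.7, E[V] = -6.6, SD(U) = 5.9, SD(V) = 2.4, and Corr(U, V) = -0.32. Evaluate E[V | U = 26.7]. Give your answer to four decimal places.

-8.6827

For a bivariate normal, E[V | U=x] = μ_V + ρ·(σ_V/σ_U)·(x − μ_U).
E[V | U=26.7] = -6.6 + (-0.32)·(2.4/5.9)·(26.7 − (10.7)) = -6.6 + (-0.13017)·(16) = -8.6827.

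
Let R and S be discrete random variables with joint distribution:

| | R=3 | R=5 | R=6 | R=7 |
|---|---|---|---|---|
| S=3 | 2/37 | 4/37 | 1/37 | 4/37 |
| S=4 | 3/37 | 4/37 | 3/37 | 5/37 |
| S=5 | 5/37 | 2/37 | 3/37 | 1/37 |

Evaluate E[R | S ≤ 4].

71/13

P(S ≤ 4) = 26/37.
Summing R·P(R=x,S=y) over the conditioning event gives 142/37.
E[R | S ≤ 4] = (142/37) / (26/37) = 71/13.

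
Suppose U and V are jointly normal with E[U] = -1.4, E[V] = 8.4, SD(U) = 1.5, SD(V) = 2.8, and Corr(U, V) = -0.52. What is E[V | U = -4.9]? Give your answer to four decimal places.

E[V | U=x] = μ_V + ρ(σ_V/σ_U)(x − μ_U) for jointly normal variables.
E[V | U=-4.9] = 8.4 + (-0.52)·(2.8/1.5)·(-4.9 − (-1.4)) = 8.4 + (-0.97067)·(-3.5) = 11.7973.

11.7973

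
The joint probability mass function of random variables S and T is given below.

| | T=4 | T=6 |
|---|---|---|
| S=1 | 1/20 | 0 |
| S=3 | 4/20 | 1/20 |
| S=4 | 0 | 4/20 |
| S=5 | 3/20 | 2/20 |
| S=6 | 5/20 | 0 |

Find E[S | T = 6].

P(T = 6) = 7/20.
Σ S·P over the event = 3·(1/20) + 4·(4/20) + 5·(2/20) = 29/20.
E[S | T = 6] = (29/20) / (7/20) = 29/7.

29/7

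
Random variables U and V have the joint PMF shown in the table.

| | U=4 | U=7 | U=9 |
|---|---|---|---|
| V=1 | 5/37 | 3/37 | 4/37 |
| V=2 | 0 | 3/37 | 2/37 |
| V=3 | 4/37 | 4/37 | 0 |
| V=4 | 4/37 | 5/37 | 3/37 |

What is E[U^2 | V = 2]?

309/5

P(V = 2) = 5/37.
Σ U^2·P over the event = 49·(3/37) + 81·(2/37) = 309/37.
E[U^2 | V = 2] = (309/37) / (5/37) = 309/5.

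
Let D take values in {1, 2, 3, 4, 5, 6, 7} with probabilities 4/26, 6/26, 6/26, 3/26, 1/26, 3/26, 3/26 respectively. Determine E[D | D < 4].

17/8

P(D < 4) = 8/13.
Σ over the event: 1·2/13 + 2·3/13 + 3·3/13 = 17/13.
E[D | D < 4] = (17/13) / (8/13) = 17/8.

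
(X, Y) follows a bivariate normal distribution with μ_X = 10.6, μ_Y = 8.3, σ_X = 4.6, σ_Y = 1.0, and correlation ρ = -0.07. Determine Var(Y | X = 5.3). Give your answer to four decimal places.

0.9951

For a bivariate normal, Var(Y | X=x) = σ_Y²(1 − ρ²).
Var(Y | X=5.3) = (1.0)²·(1 − (-0.07)²) = 1·0.9951 = 0.9951.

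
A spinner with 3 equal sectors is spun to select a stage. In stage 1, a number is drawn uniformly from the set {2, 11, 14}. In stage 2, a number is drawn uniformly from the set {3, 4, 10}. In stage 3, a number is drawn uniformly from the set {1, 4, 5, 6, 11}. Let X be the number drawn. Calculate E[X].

301/45

E[X | stage 1] = (2+11+14)/3 = 9.
E[X | stage 2] = (3+4+10)/3 = 17/3.
E[X | stage 3] = (1+4+5+6+11)/5 = 27/5.
E[X] = (1/3)·(9) + (1/3)·(17/3) + (1/3)·(27/5) = 301/45.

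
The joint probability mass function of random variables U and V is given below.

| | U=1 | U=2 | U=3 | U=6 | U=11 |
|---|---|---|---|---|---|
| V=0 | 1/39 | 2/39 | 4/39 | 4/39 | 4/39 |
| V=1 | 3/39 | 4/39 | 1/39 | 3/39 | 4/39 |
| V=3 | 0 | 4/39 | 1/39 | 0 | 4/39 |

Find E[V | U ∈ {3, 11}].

P(U ∈ {3, 11}) = 6/13.
Σ V·P over the event = 0·(4/39) + 1·(1/39) + 3·(1/39) + 0·(4/39) + 1·(4/39) + 3·(4/39) = 20/39.
E[V | U ∈ {3, 11}] = (20/39) / (6/13) = 10/9.

10/9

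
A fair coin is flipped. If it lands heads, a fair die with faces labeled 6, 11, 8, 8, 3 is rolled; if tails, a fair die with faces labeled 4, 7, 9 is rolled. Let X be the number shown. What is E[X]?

E[X | heads] = (6+11+8+8+3)/5 = 36/5.
E[X | tails] = (4+7+9)/3 = 20/3.
By the law of total expectation,
E[X] = (1/2)·(36/5) + (1/2)·(20/3) = 104/15.

104/15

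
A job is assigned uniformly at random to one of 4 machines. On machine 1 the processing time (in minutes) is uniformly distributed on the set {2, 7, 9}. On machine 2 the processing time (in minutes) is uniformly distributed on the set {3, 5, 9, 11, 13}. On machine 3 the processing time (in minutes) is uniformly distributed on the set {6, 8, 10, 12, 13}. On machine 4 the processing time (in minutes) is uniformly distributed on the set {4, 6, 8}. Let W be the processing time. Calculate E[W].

E[W | machine 1] = (2+7+9)/3 = 6.
E[W | machine 2] = (3+5+9+11+13)/5 = 41/5.
E[W | machine 3] = (6+8+10+12+13)/5 = 49/5.
E[W | machine 4] = (4+6+8)/3 = 6.
E[W] = (1/4)·(6) + (1/4)·(41/5) + (1/4)·(49/5) + (1/4)·(6) = 15/2.

15/2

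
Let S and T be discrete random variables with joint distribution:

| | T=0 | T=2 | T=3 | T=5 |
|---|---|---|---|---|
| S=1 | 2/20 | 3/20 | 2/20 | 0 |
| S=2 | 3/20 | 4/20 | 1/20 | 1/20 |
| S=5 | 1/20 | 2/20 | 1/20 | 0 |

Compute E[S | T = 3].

P(T = 3) = 1/5.
Σ S·P over the event = 1·(2/20) + 2·(1/20) + 5·(1/20) = 9/20.
E[S | T = 3] = (9/20) / (1/5) = 9/4.

9/4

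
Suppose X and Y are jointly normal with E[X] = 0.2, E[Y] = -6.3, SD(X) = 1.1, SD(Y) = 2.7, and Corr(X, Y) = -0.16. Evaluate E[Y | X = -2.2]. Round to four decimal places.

-5.3575

For a bivariate normal, E[Y | X=x] = μ_Y + ρ·(σ_Y/σ_X)·(x − μ_X).
E[Y | X=-2.2] = -6.3 + (-0.16)·(2.7/1.1)·(-2.2 − (0.2)) = -6.3 + (-0.392727)·(-2.4) = -5.3575.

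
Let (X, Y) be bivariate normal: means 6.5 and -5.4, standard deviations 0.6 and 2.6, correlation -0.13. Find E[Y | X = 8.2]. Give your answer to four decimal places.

-6.3577

For a bivariate normal, E[Y | X=x] = μ_Y + ρ·(σ_Y/σ_X)·(x − μ_X).
E[Y | X=8.2] = -5.4 + (-0.13)·(2.6/0.6)·(8.2 − (6.5)) = -5.4 + (-0.56333)·(1.7) = -6.3577.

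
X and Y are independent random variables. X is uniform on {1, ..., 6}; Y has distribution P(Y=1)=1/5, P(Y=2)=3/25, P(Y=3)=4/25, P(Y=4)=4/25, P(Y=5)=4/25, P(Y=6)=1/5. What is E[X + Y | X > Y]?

P(X > Y) = 61/150.
Summing (X+Y)·P(x,y) over outcomes with X > Y gives 419/150.
E[X + Y | X > Y] = (419/150) / (61/150) = 419/61.

419/61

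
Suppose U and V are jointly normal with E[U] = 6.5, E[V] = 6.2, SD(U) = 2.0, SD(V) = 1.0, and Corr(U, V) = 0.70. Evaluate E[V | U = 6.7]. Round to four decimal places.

6.2700

For a bivariate normal, E[V | U=x] = μ_V + ρ·(σ_V/σ_U)·(x − μ_U).
E[V | U=6.7] = 6.2 + (0.70)·(1.0/2.0)·(6.7 − (6.5)) = 6.2 + (0.35)·(0.2) = 6.2700.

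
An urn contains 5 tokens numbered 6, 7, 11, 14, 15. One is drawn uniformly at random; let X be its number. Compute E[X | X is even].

P(X is even) = 2/5.
Σ over the event: 6·1/5 + 14·1/5 = 4.
E[X | X is even] = (4) / (2/5) = 10.

10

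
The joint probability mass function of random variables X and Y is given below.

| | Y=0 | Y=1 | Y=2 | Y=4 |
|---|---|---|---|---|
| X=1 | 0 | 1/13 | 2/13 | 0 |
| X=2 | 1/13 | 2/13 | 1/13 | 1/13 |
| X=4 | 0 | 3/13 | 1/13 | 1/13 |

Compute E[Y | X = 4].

P(X = 4) = 5/13.
Σ Y·P over the event = 1·(3/13) + 2·(1/13) + 4·(1/13) = 9/13.
E[Y | X = 4] = (9/13) / (5/13) = 9/5.

9/5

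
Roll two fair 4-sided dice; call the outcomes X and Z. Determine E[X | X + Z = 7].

P(X + Z = 7) = 1/8.
Summing X·P(x,y) over outcomes with X + Z = 7 gives 7/16.
E[X | X + Z = 7] = (7/16) / (1/8) = 7/2.

7/2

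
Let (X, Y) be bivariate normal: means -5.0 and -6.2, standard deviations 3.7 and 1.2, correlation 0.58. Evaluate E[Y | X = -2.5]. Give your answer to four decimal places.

E[Y | X=x] = μ_Y + ρ(σ_Y/σ_X)(x − μ_X) for jointly normal variables.
E[Y | X=-2.5] = -6.2 + (0.58)·(1.2/3.7)·(-2.5 − (-5.0)) = -6.2 + (0.18811)·(2.5) = -5.7297.

-5.7297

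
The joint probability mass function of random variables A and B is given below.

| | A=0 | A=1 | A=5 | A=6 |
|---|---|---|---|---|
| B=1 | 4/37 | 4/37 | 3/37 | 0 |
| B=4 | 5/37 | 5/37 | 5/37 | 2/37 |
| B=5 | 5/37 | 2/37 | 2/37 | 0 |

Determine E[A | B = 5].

4/3

P(B = 5) = 9/37.
Σ A·P over the event = 0·(5/37) + 1·(2/37) + 5·(2/37) = 12/37.
E[A | B = 5] = (12/37) / (9/37) = 4/3.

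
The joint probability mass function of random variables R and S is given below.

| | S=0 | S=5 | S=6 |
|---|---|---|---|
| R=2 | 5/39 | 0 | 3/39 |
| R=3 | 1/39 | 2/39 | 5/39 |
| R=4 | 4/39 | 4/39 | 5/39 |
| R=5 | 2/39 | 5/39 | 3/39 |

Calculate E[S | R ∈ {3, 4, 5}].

P(R ∈ {3, 4, 5}) = 31/39.
Summing S·P(R=x,S=y) over the conditioning event gives 133/39.
E[S | R ∈ {3, 4, 5}] = (133/39) / (31/39) = 133/31.

133/31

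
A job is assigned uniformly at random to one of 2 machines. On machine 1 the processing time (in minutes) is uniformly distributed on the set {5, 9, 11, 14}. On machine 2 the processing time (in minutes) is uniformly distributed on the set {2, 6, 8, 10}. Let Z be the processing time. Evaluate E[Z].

65/8

E[Z | machine 1] = (5+9+11+14)/4 = 39/4.
E[Z | machine 2] = (2+6+8+10)/4 = 13/2.
E[Z] = (1/2)·(39/4) + (1/2)·(13/2) = 65/8.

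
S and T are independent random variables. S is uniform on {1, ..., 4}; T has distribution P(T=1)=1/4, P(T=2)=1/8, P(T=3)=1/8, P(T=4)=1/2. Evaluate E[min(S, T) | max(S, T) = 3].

P(max(S, T) = 3) = 3/16.
Summing min(S,T)·P(x,y) over outcomes with max(S, T) = 3 gives 5/16.
E[min(S, T) | max(S, T) = 3] = (5/16) / (3/16) = 5/3.

5/3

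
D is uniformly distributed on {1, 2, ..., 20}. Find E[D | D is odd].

Given D is odd, D is equally likely to be any of {1, 3, 5, 7, 9, 11, 13, 15, 17, 19}.
E[D | D is odd] = (1 + 3 + 5 + 7 + 9 + 11 + 13 + 15 + 17 + 19) / 10 = 10.

10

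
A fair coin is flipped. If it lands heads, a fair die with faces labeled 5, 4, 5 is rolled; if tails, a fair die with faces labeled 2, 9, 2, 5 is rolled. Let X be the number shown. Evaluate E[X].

55/12

E[X | heads] = (5+4+5)/3 = 14/3.
E[X | tails] = (2+9+2+5)/4 = 9/2.
By the law of total expectation,
E[X] = (1/2)·(14/3) + (1/2)·(9/2) = 55/12.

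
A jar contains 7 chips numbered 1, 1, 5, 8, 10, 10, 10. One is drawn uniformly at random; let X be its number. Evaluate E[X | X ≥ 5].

43/5

P(X ≥ 5) = 5/7.
Σ over the event: 5·1/7 + 8·1/7 + 10·3/7 = 43/7.
E[X | X ≥ 5] = (43/7) / (5/7) = 43/5.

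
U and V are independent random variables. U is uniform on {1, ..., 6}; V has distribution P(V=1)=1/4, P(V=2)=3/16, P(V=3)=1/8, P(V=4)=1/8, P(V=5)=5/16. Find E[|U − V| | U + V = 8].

13/6

P(U + V = 8) = 1/8.
Summing |U−V|·P(x,y) over outcomes with U + V = 8 gives 13/48.
E[|U − V| | U + V = 8] = (13/48) / (1/8) = 13/6.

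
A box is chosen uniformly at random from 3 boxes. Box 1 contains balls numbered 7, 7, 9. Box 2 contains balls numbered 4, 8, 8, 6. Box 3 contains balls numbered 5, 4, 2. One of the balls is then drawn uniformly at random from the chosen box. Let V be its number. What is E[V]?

E[V | box 1] = (7+7+9)/3 = 23/3.
E[V | box 2] = (4+8+8+6)/4 = 13/2.
E[V | box 3] = (5+4+2)/3 = 11/3.
E[V] = (1/3)·(23/3) + (1/3)·(13/2) + (1/3)·(11/3) = 107/18.

107/18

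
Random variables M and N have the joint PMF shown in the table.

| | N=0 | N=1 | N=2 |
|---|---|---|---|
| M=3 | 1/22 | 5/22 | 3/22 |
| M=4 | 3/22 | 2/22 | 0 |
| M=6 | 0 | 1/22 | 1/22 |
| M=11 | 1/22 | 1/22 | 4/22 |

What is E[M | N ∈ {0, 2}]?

85/13

P(N ∈ {0, 2}) = 13/22.
Σ M·P over the event = 3·(1/22) + 3·(3/22) + 4·(3/22) + 6·(1/22) + 11·(1/22) + 11·(4/22) = 85/22.
E[M | N ∈ {0, 2}] = (85/22) / (13/22) = 85/13.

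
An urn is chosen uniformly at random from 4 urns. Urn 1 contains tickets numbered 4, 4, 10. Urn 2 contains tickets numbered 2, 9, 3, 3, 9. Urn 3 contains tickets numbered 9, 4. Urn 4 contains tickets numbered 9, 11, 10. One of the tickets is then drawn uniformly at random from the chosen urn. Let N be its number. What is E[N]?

E[N | urn 1] = (4+4+10)/3 = 6.
E[N | urn 2] = (2+9+3+3+9)/5 = 26/5.
E[N | urn 3] = (9+4)/2 = 13/2.
E[N | urn 4] = (9+11+10)/3 = 10.
E[N] = (1/4)·(6) + (1/4)·(26/5) + (1/4)·(13/2) + (1/4)·(10) = 277/40.

277/40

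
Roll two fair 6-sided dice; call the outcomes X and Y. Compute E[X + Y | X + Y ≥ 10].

Outcomes with X + Y ≥ 10: (4,6), (5,5), (5,6), (6,4), (6,5), (6,6), each with probability 1/36.
E[X + Y | X + Y ≥ 10] = (10 + 10 + 11 + 10 + 11 + 12) / 6 = 32/3.

32/3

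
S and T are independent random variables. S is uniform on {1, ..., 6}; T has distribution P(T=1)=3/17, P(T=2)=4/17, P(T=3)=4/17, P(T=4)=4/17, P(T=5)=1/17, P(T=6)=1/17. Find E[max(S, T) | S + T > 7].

179/33

P(S + T > 7) = 11/34.
Summing max(S,T)·P(x,y) over outcomes with S + T > 7 gives 179/102.
E[max(S, T) | S + T > 7] = (179/102) / (11/34) = 179/33.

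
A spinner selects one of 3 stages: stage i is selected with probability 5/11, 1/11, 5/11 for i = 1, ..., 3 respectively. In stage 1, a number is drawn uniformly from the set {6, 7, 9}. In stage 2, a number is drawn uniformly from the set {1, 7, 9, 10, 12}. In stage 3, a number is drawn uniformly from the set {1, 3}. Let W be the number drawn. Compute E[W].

E[W | stage 1] = (6+7+9)/3 = 22/3.
E[W | stage 2] = (1+7+9+10+12)/5 = 39/5.
E[W | stage 3] = (1+3)/2 = 2.
E[W] = (5/11)·(22/3) + (1/11)·(39/5) + (5/11)·(2) = 817/165.

817/165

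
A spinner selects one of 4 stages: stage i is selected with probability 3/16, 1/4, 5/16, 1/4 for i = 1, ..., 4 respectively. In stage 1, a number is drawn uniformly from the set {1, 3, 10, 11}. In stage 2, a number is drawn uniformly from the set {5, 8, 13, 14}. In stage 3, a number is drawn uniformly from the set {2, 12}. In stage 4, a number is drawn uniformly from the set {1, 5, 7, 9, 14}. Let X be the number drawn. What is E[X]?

2451/320

E[X | stage 1] = (1+3+10+11)/4 = 25/4.
E[X | stage 2] = (5+8+13+14)/4 = 10.
E[X | stage 3] = (2+12)/2 = 7.
E[X | stage 4] = (1+5+7+9+14)/5 = 36/5.
By the law of total expectation,
E[X] = (3/16)·(25/4) + (1/4)·(10) + (5/16)·(7) + (1/4)·(36/5) = 2451/320.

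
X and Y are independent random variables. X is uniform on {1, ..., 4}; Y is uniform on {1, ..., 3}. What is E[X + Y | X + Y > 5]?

19/3

Outcomes with X + Y > 5: (3,3), (4,2), (4,3), each with probability 1/12.
E[X + Y | X + Y > 5] = (6 + 6 + 7) / 3 = 19/3.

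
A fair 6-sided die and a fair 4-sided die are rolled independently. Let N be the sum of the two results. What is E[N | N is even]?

6

P(N is even) = 1/2.
Σ over the event: 2·1/24 + 4·1/8 + 6·1/6 + 8·1/8 + 10·1/24 = 3.
E[N | N is even] = (3) / (1/2) = 6.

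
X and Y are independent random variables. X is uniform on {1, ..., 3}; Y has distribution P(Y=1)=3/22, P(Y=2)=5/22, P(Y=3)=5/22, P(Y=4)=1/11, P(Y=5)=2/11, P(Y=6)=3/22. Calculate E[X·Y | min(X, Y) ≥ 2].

355/38

P(min(X, Y) ≥ 2) = 19/33.
Summing XY·P(x,y) over outcomes with min(X, Y) ≥ 2 gives 355/66.
E[X·Y | min(X, Y) ≥ 2] = (355/66) / (19/33) = 355/38.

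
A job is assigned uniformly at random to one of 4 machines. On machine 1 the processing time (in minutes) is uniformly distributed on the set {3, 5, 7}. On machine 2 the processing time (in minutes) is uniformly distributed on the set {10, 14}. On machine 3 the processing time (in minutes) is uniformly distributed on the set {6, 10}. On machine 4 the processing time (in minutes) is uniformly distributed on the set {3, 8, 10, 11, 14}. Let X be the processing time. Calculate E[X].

171/20

E[X | machine 1] = (3+5+7)/3 = 5.
E[X | machine 2] = (10+14)/2 = 12.
E[X | machine 3] = (6+10)/2 = 8.
E[X | machine 4] = (3+8+10+11+14)/5 = 46/5.
E[X] = (1/4)·(5) + (1/4)·(12) + (1/4)·(8) + (1/4)·(46/5) = 171/20.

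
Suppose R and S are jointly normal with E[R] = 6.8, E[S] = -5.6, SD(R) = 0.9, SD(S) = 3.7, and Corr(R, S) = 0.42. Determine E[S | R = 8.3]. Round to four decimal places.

-3.0100

For a bivariate normal, E[S | R=x] = μ_S + ρ·(σ_S/σ_R)·(x − μ_R).
E[S | R=8.3] = -5.6 + (0.42)·(3.7/0.9)·(8.3 − (6.8)) = -5.6 + (1.7267)·(1.5) = -3.0100.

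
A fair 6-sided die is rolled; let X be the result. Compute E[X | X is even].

Given X is even, X is equally likely to be any of {2, 4, 6}.
E[X | X is even] = (2 + 4 + 6) / 3 = 4.

4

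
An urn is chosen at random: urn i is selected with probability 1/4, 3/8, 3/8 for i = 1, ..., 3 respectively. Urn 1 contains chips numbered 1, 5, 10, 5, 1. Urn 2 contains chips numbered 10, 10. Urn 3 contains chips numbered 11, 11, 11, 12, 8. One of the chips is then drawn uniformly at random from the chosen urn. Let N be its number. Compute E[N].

353/40

E[N | urn 1] = (1+5+10+5+1)/5 = 22/5.
E[N | urn 2] = (10+10)/2 = 10.
E[N | urn 3] = (11+11+11+12+8)/5 = 53/5.
E[N] = (1/4)·(22/5) + (3/8)·(10) + (3/8)·(53/5) = 353/40.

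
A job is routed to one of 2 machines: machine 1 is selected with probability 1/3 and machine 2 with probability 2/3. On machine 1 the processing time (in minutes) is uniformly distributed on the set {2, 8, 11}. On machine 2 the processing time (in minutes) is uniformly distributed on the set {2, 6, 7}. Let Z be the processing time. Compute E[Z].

E[Z | machine 1] = (2+8+11)/3 = 7.
E[Z | machine 2] = (2+6+7)/3 = 5.
E[Z] = (1/3)·(7) + (2/3)·(5) = 17/3.

17/3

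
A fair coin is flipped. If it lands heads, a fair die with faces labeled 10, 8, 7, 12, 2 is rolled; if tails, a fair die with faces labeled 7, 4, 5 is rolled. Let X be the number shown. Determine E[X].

197/30

E[X | heads] = (10+8+7+12+2)/5 = 39/5.
E[X | tails] = (7+4+5)/3 = 16/3.
By the law of total expectation,
E[X] = (1/2)·(39/5) + (1/2)·(16/3) = 197/30.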